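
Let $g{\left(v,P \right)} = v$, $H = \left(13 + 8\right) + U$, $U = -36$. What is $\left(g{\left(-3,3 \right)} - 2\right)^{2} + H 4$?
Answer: $-35$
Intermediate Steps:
$H = -15$ ($H = \left(13 + 8\right) - 36 = 21 - 36 = -15$)
$\left(g{\left(-3,3 \right)} - 2\right)^{2} + H 4 = \left(-3 - 2\right)^{2} - 60 = \left(-5\right)^{2} - 60 = 25 - 60 = -35$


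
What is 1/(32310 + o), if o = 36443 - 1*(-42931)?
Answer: 1/111684 ≈ 8.9538e-6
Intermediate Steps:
o = 79374 (o = 36443 + 42931 = 79374)
1/(32310 + o) = 1/(32310 + 79374) = 1/111684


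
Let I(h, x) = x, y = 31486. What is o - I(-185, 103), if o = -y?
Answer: -31589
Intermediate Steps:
o = -31486 (o = -1*31486 = -31486)
o - I(-185, 103) = -31486 - 1*103 = -31486 - 103 = -31589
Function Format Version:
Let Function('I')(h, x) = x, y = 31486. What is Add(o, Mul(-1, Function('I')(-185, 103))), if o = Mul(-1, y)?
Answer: -31589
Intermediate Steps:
o = -31486 (o = Mul(-1, 31486) = -31486)
Add(o, Mul(-1, Function('I')(-185, 103))) = Add(-31486, Mul(-1, 103)) = Add(-31486, -103) = -31589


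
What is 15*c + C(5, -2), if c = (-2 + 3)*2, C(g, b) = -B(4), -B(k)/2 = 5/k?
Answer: 65/2 ≈ 32.500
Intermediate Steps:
B(k) = -10/k
C(g, b) = 5/2 (C(g, b) = -(-10)/4 = -1*(-5/2) = 5/2)
c = 2 (c = 1*2 = 2)
15*c + C(5, -2) = 15*2 + 5/2 = 30 + 5/2 = 65/2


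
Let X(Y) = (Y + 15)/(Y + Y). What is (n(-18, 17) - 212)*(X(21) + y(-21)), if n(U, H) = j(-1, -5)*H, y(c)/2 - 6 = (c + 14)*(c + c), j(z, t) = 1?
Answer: -820170/7 ≈ -1.1717e+5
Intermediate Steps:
X(Y) = (15 + Y)/(2*Y) (X(Y) = (15 + Y)/((2*Y)) = (15 + Y)*(1/(2*Y)) = (15 + Y)/(2*Y))
y(c) = 12 + 4*c*(14 + c) (y(c) = 12 + 2*((c + 14)*(c + c)) = 12 + 2*((14 + c)*(2*c)) = 12 + 2*(2*c*(14 + c)) = 12 + 4*c*(14 + c))
n(U, H) = H (n(U, H) = 1*H = H)
(n(-18, 17) - 212)*(X(21) + y(-21)) = (17 - 212)*((½)*(15 + 21)/21 + (12 + 4*(-21)² + 56*(-21))) = -195*((½)*(1/21)*36 + (12 + 4*441 - 1176)) = -195*(6/7 + (12 + 1764 - 1176)) = -195*(6/7 + 600) = -195*4206/7 = -820170/7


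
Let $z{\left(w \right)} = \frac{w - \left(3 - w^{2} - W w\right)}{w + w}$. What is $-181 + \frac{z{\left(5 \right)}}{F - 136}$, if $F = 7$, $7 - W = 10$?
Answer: $- \frac{38917}{215} \approx -181.01$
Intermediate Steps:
$W = -3$ ($W = 7 - 10 = -3$)
$z{\left(w \right)} = \frac{-3 + w^{2} - 2 w}{2 w}$ ($z{\left(w \right)} = \frac{w - \left(3 - w^{2} + 3 w\right)}{w + w} = \frac{w - \left(3 - w^{2} + 3 w\right)}{2 w} = \left(-3 + w^{2} - 2 w\right) \frac{1}{2 w} = \frac{-3 + w^{2} - 2 w}{2 w}$)
$-181 + \frac{z{\left(5 \right)}}{F - 136} = -181 + \frac{\frac{1}{2} \cdot \frac{1}{5} \left(-3 + 5 \left(-2 + 5\right)\right)}{7 - 136} = -181 + \frac{\frac{1}{2} \cdot \frac{1}{5} \left(-3 + 5 \cdot 3\right)}{-129} = -181 - \frac{\frac{1}{2} \cdot \frac{1}{5} \left(-3 + 15\right)}{129} = -181 - \frac{\frac{1}{2} \cdot \frac{1}{5} \cdot 12}{129} = -181 - \frac{2}{215} = - \frac{38917}{215}$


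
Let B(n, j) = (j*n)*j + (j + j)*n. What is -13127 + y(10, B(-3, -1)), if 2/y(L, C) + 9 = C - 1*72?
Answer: -511954/39 ≈ -13127.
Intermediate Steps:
B(n, j) = n*j² + 2*j*n (B(n, j) = n*j² + (2*j)*n = n*j² + 2*j*n)
y(L, C) = 2/(-81 + C) (y(L, C) = 2/(-9 + (C - 1*72)) = 2/(-9 + (C - 72)) = 2/(-9 + (-72 + C)) = 2/(-81 + C))
-13127 + y(10, B(-3, -1)) = -13127 + 2/(-81 - 1*(-3)*(2 - 1)) = -13127 + 2/(-81 - 1*(-3)*1) = -13127 + 2/(-81 + 3) = -13127 + 2/(-78) = -13127 + 2*(-1/78) = -13127 - 1/39 = -511954/39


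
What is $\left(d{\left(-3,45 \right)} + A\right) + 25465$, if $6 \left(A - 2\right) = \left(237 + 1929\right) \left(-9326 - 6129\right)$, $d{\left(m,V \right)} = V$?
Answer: $-5553743$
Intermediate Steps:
$A = -5579253$ ($A = 2 + \frac{\left(237 + 1929\right) \left(-9326 - 6129\right)}{6} = 2 + \frac{2166 \left(-15455\right)}{6} = 2 + \frac{1}{6} \left(-33475530\right) = 2 - 5579255 = -5579253$)
$\left(d{\left(-3,45 \right)} + A\right) + 25465 = \left(45 - 5579253\right) + 25465 = -5579208 + 25465 = -5553743$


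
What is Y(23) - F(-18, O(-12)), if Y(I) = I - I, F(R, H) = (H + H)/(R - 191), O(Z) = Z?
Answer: -24/209 ≈ -0.11483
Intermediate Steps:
F(R, H) = 2*H/(-191 + R) (F(R, H) = (2*H)/(-191 + R) = 2*H/(-191 + R))
Y(I) = 0
Y(23) - F(-18, O(-12)) = 0 - 2*(-12)/(-191 - 18) = 0 - 2*(-12)/(-209) = 0 - 2*(-12)*(-1)/209 = 0 - 1*24/209 = 0 - 24/209 = -24/209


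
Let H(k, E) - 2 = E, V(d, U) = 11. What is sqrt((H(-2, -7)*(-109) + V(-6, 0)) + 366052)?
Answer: 4*sqrt(22913) ≈ 605.48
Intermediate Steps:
H(k, E) = 2 + E
sqrt((H(-2, -7)*(-109) + V(-6, 0)) + 366052) = sqrt(((2 - 7)*(-109) + 11) + 366052) = sqrt((-5*(-109) + 11) + 366052) = sqrt((545 + 11) + 366052) = sqrt(556 + 366052) = sqrt(366608) = 4*sqrt(22913)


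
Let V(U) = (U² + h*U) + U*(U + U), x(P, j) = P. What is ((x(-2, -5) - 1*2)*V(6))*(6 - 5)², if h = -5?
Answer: -312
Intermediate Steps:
V(U) = -5*U + 3*U² (V(U) = (U² - 5*U) + U*(U + U) = (U² - 5*U) + U*(2*U) = (U² - 5*U) + 2*U² = -5*U + 3*U²)
((x(-2, -5) - 1*2)*V(6))*(6 - 5)² = ((-2 - 1*2)*(6*(-5 + 3*6)))*(6 - 5)² = ((-2 - 2)*(6*(-5 + 18)))*1² = -24*13*1 = -4*78*1 = -312*1 = -312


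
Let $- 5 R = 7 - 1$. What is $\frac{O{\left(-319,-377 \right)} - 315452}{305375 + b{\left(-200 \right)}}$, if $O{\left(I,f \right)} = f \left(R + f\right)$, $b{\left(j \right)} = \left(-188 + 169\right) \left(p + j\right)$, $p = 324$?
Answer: $- \frac{864353}{1515095} \approx -0.57049$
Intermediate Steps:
$R = - \frac{6}{5}$ ($R = - \frac{7 - 1}{5} = \left(- \frac{1}{5}\right) 6 = - \frac{6}{5} \approx -1.2$)
$b{\left(j \right)} = -6156 - 19 j$ ($b{\left(j \right)} = \left(-188 + 169\right) \left(324 + j\right) = - 19 \left(324 + j\right) = -6156 - 19 j$)
$O{\left(I,f \right)} = f \left(- \frac{6}{5} + f\right)$
$\frac{O{\left(-319,-377 \right)} - 315452}{305375 + b{\left(-200 \right)}} = \frac{\frac{1}{5} \left(-377\right) \left(-6 + 5 \left(-377\right)\right) - 315452}{305375 - 2356} = \frac{\frac{1}{5} \left(-377\right) \left(-6 - 1885\right) - 315452}{305375 + \left(-6156 + 3800\right)} = \frac{\frac{1}{5} \left(-377\right) \left(-1891\right) - 315452}{305375 - 2356} = \frac{\frac{712907}{5} - 315452}{303019} = \left(- \frac{864353}{5}\right) \frac{1}{303019} = - \frac{864353}{1515095}$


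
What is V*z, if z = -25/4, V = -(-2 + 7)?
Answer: 125/4 ≈ 31.250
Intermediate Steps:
V = -5 (V = -1*5 = -5)
z = -25/4 (z = -25*1/4 = -25/4 ≈ -6.2500)
V*z = -5*(-25/4) = 125/4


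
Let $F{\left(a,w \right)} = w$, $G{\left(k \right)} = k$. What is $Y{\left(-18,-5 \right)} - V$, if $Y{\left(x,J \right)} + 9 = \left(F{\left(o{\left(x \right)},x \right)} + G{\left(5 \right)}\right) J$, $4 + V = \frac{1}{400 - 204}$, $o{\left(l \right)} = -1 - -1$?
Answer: $\frac{11759}{196} \approx 59.995$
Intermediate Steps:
$o{\left(l \right)} = 0$ ($o{\left(l \right)} = -1 + 1 = 0$)
$V = - \frac{783}{196}$ ($V = -4 + \frac{1}{400 - 204} = -4 + \frac{1}{196} = - \frac{783}{196} \approx -3.9949$)
$Y{\left(x,J \right)} = -9 + J \left(5 + x\right)$ ($Y{\left(x,J \right)} = -9 + \left(x + 5\right) J = -9 + \left(5 + x\right) J = -9 + J \left(5 + x\right)$)
$Y{\left(-18,-5 \right)} - V = \left(-9 + 5 \left(-5\right) - -90\right) - - \frac{783}{196} = \left(-9 - 25 + 90\right) + \frac{783}{196} = 56 + \frac{783}{196} = \frac{11759}{196}$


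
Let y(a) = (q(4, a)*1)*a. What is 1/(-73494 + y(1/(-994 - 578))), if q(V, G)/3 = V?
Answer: -131/9627715 ≈ -1.3607e-5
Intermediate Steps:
q(V, G) = 3*V
y(a) = 12*a (y(a) = ((3*4)*1)*a = (12*1)*a = 12*a)
1/(-73494 + y(1/(-994 - 578))) = 1/(-73494 + 12/(-994 - 578)) = 1/(-73494 + 12/(-1572)) = 1/(-73494 + 12*(-1/1572)) = 1/(-73494 - 1/131) = 1/(-9627715/131) = -131/9627715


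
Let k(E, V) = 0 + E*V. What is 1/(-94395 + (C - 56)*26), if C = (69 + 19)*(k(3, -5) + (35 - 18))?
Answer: -1/91275 ≈ -1.0956e-5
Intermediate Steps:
k(E, V) = E*V
C = 176 (C = (69 + 19)*(3*(-5) + (35 - 18)) = 88*(-15 + 17) = 88*2 = 176)
1/(-94395 + (C - 56)*26) = 1/(-94395 + (176 - 56)*26) = 1/(-94395 + 120*26) = 1/(-94395 + 3120) = 1/(-91275) = -1/91275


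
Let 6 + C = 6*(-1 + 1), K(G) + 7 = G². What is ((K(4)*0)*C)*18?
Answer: 0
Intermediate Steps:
K(G) = -7 + G²
C = -6 (C = -6 + 6*(-1 + 1) = -6 + 6*0 = -6 + 0 = -6)
((K(4)*0)*C)*18 = (((-7 + 4²)*0)*(-6))*18 = (((-7 + 16)*0)*(-6))*18 = ((9*0)*(-6))*18 = (0*(-6))*18 = 0*18 = 0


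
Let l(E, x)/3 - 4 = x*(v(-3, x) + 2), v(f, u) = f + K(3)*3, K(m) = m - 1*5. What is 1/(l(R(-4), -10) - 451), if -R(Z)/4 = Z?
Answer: -1/229 ≈ -0.0043668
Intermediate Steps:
K(m) = -5 + m (K(m) = m - 5 = -5 + m)
R(Z) = -4*Z
v(f, u) = -6 + f (v(f, u) = f + (-5 + 3)*3 = f - 2*3 = f - 6 = -6 + f)
l(E, x) = 12 - 21*x (l(E, x) = 12 + 3*(x*((-6 - 3) + 2)) = 12 + 3*(x*(-9 + 2)) = 12 + 3*(x*(-7)) = 12 + 3*(-7*x) = 12 - 21*x)
1/(l(R(-4), -10) - 451) = 1/((12 - 21*(-10)) - 451) = 1/((12 + 210) - 451) = 1/(222 - 451) = 1/(-229) = -1/229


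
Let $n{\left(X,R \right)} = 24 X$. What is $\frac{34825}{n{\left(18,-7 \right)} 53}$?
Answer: $\frac{34825}{22896} \approx 1.521$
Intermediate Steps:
$\frac{34825}{n{\left(18,-7 \right)} 53} = \frac{34825}{24 \cdot 18 \cdot 53} = \frac{34825}{432 \cdot 53} = \frac{34825}{22896}$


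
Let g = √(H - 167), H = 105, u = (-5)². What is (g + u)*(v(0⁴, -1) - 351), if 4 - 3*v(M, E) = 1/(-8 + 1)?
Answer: -183550/21 - 7342*I*√62/21 ≈ -8740.5 - 2752.9*I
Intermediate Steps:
u = 25
g = I*√62 (g = √(105 - 167) = √(-62) = I*√62 ≈ 7.874*I)
v(M, E) = 29/21 (v(M, E) = 4/3 - 1/(3*(-8 + 1)) = 4/3 - ⅓/(-7) = 4/3 - ⅓*(-⅐) = 4/3 + 1/21 = 29/21)
(g + u)*(v(0⁴, -1) - 351) = (I*√62 + 25)*(29/21 - 351) = (25 + I*√62)*(-7342/21) = -183550/21 - 7342*I*√62/21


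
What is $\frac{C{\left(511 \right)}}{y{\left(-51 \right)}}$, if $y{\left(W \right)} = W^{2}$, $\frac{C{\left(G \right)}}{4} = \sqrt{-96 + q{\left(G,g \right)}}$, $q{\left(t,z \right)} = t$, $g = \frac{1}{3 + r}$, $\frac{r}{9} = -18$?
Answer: $\frac{4 \sqrt{415}}{2601} \approx 0.031329$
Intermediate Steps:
$r = -162$ ($r = 9 \left(-18\right) = -162$)
$g = - \frac{1}{159}$ ($g = \frac{1}{3 - 162} = \frac{1}{-159} = - \frac{1}{159} \approx -0.0062893$)
$C{\left(G \right)} = 4 \sqrt{-96 + G}$
$\frac{C{\left(511 \right)}}{y{\left(-51 \right)}} = \frac{4 \sqrt{-96 + 511}}{\left(-51\right)^{2}} = \frac{4 \sqrt{415}}{2601}$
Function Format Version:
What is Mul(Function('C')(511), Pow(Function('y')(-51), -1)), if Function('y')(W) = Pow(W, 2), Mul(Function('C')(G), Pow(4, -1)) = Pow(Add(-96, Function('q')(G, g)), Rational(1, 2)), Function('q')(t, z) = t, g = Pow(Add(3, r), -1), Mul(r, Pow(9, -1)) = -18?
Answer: Mul(Rational(4, 2601), Pow(415, Rational(1, 2))) ≈ 0.031329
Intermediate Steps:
r = -162 (r = Mul(9, -18) = -162)
g = Rational(-1, 159) (g = Pow(Add(3, -162), -1) = Pow(-159, -1) = Rational(-1, 159) ≈ -0.0062893)
Function('C')(G) = Mul(4, Pow(Add(-96, G), Rational(1, 2)))
Mul(Function('C')(511), Pow(Function('y')(-51), -1)) = Mul(Mul(4, Pow(Add(-96, 511), Rational(1, 2))), Pow(Pow(-51, 2), -1)) = Mul(Mul(4, Pow(415, Rational(1, 2))), Pow(2601, -1)) = Mul(Mul(4, Pow(415, Rational(1, 2))), Rational(1, 2601)) = Mul(Rational(4, 2601), Pow(415, Rational(1, 2)))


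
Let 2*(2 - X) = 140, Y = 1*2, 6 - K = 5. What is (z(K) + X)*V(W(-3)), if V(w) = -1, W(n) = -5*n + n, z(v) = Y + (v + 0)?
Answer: 65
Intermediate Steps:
K = 1 (K = 6 - 1*5 = 6 - 5 = 1)
Y = 2
X = -68 (X = 2 - 1/2*140 = 2 - 70 = -68)
z(v) = 2 + v (z(v) = 2 + (v + 0) = 2 + v)
W(n) = -4*n
(z(K) + X)*V(W(-3)) = ((2 + 1) - 68)*(-1) = (3 - 68)*(-1) = -65*(-1) = 65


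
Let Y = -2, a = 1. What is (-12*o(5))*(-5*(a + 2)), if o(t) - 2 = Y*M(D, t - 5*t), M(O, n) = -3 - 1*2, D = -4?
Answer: 2160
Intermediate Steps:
M(O, n) = -5 (M(O, n) = -3 - 2 = -5)
o(t) = 12 (o(t) = 2 - 2*(-5) = 2 + 10 = 12)
(-12*o(5))*(-5*(a + 2)) = (-12*12)*(-5*(1 + 2)) = -(-720)*3 = -144*(-15) = 2160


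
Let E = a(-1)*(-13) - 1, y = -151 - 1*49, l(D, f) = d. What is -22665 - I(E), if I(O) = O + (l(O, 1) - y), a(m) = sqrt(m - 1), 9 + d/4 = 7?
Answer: -22856 + 13*I*sqrt(2) ≈ -22856.0 + 18.385*I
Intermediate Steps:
d = -8 (d = -36 + 4*7 = -36 + 28 = -8)
a(m) = sqrt(-1 + m)
l(D, f) = -8
y = -200 (y = -151 - 49 = -200)
E = -1 - 13*I*sqrt(2) (E = sqrt(-1 - 1)*(-13) - 1 = sqrt(-2)*(-13) - 1 = (I*sqrt(2))*(-13) - 1 = -13*I*sqrt(2) - 1 = -1 - 13*I*sqrt(2) ≈ -1.0 - 18.385*I)
I(O) = 192 + O (I(O) = O + (-8 - 1*(-200)) = O + (-8 + 200) = O + 192 = 192 + O)
-22665 - I(E) = -22665 - (192 + (-1 - 13*I*sqrt(2))) = -22665 - (191 - 13*I*sqrt(2)) = -22665 + (-191 + 13*I*sqrt(2)) = -22856 + 13*I*sqrt(2)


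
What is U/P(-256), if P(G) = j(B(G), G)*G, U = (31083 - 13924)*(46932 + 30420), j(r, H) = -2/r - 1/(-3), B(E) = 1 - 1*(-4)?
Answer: 2488655565/32 ≈ 7.7770e+7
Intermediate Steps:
B(E) = 5 (B(E) = 1 + 4 = 5)
j(r, H) = 1/3 - 2/r (j(r, H) = -2/r - 1*(-1/3) = -2/r + 1/3 = 1/3 - 2/r)
U = 1327282968 (U = 17159*77352 = 1327282968)
P(G) = -G/15 (P(G) = ((1/3)*(-6 + 5)/5)*G = ((1/3)*(1/5)*(-1))*G = -G/15)
U/P(-256) = 1327282968/((-1/15*(-256))) = 1327282968/(256/15) = 1327282968*(15/256) = 2488655565/32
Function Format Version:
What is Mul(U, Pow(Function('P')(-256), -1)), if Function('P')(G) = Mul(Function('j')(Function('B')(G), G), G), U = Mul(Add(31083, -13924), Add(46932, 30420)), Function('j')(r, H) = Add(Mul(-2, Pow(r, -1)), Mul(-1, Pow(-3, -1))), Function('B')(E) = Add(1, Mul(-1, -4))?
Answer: Rational(2488655565, 32) ≈ 7.7770e+7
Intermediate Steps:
Function('B')(E) = 5 (Function('B')(E) = Add(1, 4) = 5)
Function('j')(r, H) = Add(Rational(1, 3), Mul(-2, Pow(r, -1))) (Function('j')(r, H) = Add(Mul(-2, Pow(r, -1)), Mul(-1, Rational(-1, 3))) = Add(Mul(-2, Pow(r, -1)), Rational(1, 3)) = Add(Rational(1, 3), Mul(-2, Pow(r, -1))))
U = 1327282968 (U = Mul(17159, 77352) = 1327282968)
Function('P')(G) = Mul(Rational(-1, 15), G) (Function('P')(G) = Mul(Mul(Rational(1, 3), Pow(5, -1), Add(-6, 5)), G) = Mul(Mul(Rational(1, 3), Rational(1, 5), -1), G) = Mul(Rational(-1, 15), G))
Mul(U, Pow(Function('P')(-256), -1)) = Mul(1327282968, Pow(Mul(Rational(-1, 15), -256), -1)) = Mul(1327282968, Pow(Rational(256, 15), -1)) = Mul(1327282968, Rational(15, 256)) = Rational(2488655565, 32)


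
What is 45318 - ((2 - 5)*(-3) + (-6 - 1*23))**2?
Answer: 44918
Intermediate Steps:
45318 - ((2 - 5)*(-3) + (-6 - 1*23))**2 = 45318 - (-3*(-3) + (-6 - 23))**2 = 45318 - (9 - 29)**2 = 45318 - 1*(-20)**2 = 45318 - 1*400 = 45318 - 400 = 44918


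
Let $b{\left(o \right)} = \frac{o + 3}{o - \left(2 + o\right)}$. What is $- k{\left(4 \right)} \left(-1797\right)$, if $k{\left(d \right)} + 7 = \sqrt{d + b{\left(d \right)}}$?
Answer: $-12579 + \frac{1797 \sqrt{2}}{2} \approx -11308.0$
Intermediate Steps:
$b{\left(o \right)} = - \frac{3}{2} - \frac{o}{2}$ ($b{\left(o \right)} = \frac{3 + o}{-2} = \left(3 + o\right) \left(- \frac{1}{2}\right) = - \frac{3}{2} - \frac{o}{2}$)
$k{\left(d \right)} = -7 + \sqrt{- \frac{3}{2} + \frac{d}{2}}$ ($k{\left(d \right)} = -7 + \sqrt{d - \left(\frac{3}{2} + \frac{d}{2}\right)} = -7 + \sqrt{- \frac{3}{2} + \frac{d}{2}}$)
$- k{\left(4 \right)} \left(-1797\right) = - (-7 + \frac{\sqrt{-6 + 2 \cdot 4}}{2}) \left(-1797\right) = - (-7 + \frac{\sqrt{-6 + 8}}{2}) \left(-1797\right) = - (-7 + \frac{\sqrt{2}}{2}) \left(-1797\right) = \left(7 - \frac{\sqrt{2}}{2}\right) \left(-1797\right) = -12579 + \frac{1797 \sqrt{2}}{2}$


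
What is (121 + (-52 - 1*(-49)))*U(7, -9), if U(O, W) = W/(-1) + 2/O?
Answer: 7670/7 ≈ 1095.7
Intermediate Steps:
U(O, W) = -W + 2/O (U(O, W) = W*(-1) + 2/O = -W + 2/O)
(121 + (-52 - 1*(-49)))*U(7, -9) = (121 + (-52 - 1*(-49)))*(-1*(-9) + 2/7) = (121 + (-52 + 49))*(9 + 2*(1/7)) = (121 - 3)*(9 + 2/7) = 118*(65/7) = 7670/7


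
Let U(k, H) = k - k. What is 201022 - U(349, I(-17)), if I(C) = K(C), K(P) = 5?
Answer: 201022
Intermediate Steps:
I(C) = 5
U(k, H) = 0
201022 - U(349, I(-17)) = 201022 - 1*0 = 201022 + 0 = 201022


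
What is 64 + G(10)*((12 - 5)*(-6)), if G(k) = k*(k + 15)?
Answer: -10436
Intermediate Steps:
G(k) = k*(15 + k)
64 + G(10)*((12 - 5)*(-6)) = 64 + (10*(15 + 10))*((12 - 5)*(-6)) = 64 + (10*25)*(7*(-6)) = 64 + 250*(-42) = 64 - 10500 = -10436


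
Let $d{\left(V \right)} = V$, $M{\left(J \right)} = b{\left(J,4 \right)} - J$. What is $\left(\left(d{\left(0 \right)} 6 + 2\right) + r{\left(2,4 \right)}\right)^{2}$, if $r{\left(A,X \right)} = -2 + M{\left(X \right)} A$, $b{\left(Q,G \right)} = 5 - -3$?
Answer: $64$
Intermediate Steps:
$b{\left(Q,G \right)} = 8$ ($b{\left(Q,G \right)} = 5 + 3 = 8$)
$M{\left(J \right)} = 8 - J$
$r{\left(A,X \right)} = -2 + A \left(8 - X\right)$ ($r{\left(A,X \right)} = -2 + \left(8 - X\right) A = -2 + A \left(8 - X\right)$)
$\left(\left(d{\left(0 \right)} 6 + 2\right) + r{\left(2,4 \right)}\right)^{2} = \left(\left(0 \cdot 6 + 2\right) - \left(2 + 2 \left(-8 + 4\right)\right)\right)^{2} = \left(\left(0 + 2\right) - \left(2 + 2 \left(-4\right)\right)\right)^{2} = \left(2 + \left(-2 + 8\right)\right)^{2} = \left(2 + 6\right)^{2} = 8^{2} = 64$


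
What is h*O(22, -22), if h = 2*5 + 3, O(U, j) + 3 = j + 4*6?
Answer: -13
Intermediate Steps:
O(U, j) = 21 + j (O(U, j) = -3 + (j + 4*6) = -3 + (j + 24) = -3 + (24 + j) = 21 + j)
h = 13 (h = 10 + 3 = 13)
h*O(22, -22) = 13*(21 - 22) = 13*(-1) = -13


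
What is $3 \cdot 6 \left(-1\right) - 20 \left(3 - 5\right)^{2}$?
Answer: $-98$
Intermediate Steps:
$3 \cdot 6 \left(-1\right) - 20 \left(3 - 5\right)^{2} = 18 \left(-1\right) - 20 \left(3 - 5\right)^{2} = -18 - 20 \left(-2\right)^{2} = -18 - 80 = -98$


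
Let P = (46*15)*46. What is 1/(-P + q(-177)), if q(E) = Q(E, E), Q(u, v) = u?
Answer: -1/31917 ≈ -3.1331e-5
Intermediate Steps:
q(E) = E
P = 31740 (P = 690*46 = 31740)
1/(-P + q(-177)) = 1/(-1*31740 - 177) = 1/(-31740 - 177) = 1/(-31917) = -1/31917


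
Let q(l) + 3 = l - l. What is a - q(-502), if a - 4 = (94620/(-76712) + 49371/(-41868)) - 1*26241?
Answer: -3511063890419/133824084 ≈ -26236.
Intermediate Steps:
q(l) = -3 (q(l) = -3 + (l - l) = -3 + 0 = -3)
a = -3511465362671/133824084 (a = 4 + ((94620/(-76712) + 49371/(-41868)) - 1*26241) = 4 + ((94620*(-1/76712) + 49371*(-1/41868)) - 26241) = 4 + ((-23655/19178 - 16457/13956) - 26241) = 4 + (-322870763/133824084 - 26241) = 4 - 3512000659007/133824084 = -3511465362671/133824084 ≈ -26239.)
a - q(-502) = -3511465362671/133824084 - 1*(-3) = -3511465362671/133824084 + 3 = -3511063890419/133824084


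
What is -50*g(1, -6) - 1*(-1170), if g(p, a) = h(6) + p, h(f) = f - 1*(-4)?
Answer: 620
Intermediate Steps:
h(f) = 4 + f (h(f) = f + 4 = 4 + f)
g(p, a) = 10 + p (g(p, a) = (4 + 6) + p = 10 + p)
-50*g(1, -6) - 1*(-1170) = -50*(10 + 1) - 1*(-1170) = -50*11 + 1170 = -550 + 1170 = 620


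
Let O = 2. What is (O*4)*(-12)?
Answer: -96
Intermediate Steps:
(O*4)*(-12) = (2*4)*(-12) = 8*(-12) = -96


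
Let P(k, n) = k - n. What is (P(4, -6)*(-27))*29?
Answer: -7830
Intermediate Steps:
(P(4, -6)*(-27))*29 = ((4 - 1*(-6))*(-27))*29 = ((4 + 6)*(-27))*29 = (10*(-27))*29 = -270*29 = -7830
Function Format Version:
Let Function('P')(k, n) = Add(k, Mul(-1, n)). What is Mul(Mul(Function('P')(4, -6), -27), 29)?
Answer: -7830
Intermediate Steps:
Mul(Mul(Function('P')(4, -6), -27), 29) = Mul(Mul(Add(4, Mul(-1, -6)), -27), 29) = Mul(Mul(Add(4, 6), -27), 29) = Mul(Mul(10, -27), 29) = Mul(-270, 29) = -7830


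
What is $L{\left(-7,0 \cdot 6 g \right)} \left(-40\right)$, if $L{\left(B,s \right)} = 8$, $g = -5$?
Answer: $-320$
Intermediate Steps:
$L{\left(-7,0 \cdot 6 g \right)} \left(-40\right) = 8 \left(-40\right) = -320$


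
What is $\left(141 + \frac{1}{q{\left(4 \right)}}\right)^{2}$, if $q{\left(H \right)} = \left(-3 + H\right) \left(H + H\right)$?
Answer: $\frac{1274641}{64} \approx 19916.0$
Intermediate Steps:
$q{\left(H \right)} = 2 H \left(-3 + H\right)$ ($q{\left(H \right)} = \left(-3 + H\right) 2 H = 2 H \left(-3 + H\right)$)
$\left(141 + \frac{1}{q{\left(4 \right)}}\right)^{2} = \left(141 + \frac{1}{2 \cdot 4 \left(-3 + 4\right)}\right)^{2} = \left(141 + \frac{1}{2 \cdot 4 \cdot 1}\right)^{2} = \left(141 + \frac{1}{8}\right)^{2} = \left(\frac{1129}{8}\right)^{2} = \frac{1274641}{64}$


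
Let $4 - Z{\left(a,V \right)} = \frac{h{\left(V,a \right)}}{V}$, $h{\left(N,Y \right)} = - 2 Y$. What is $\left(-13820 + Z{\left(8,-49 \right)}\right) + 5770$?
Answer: $- \frac{394270}{49} \approx -8046.3$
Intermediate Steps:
$Z{\left(a,V \right)} = 4 + \frac{2 a}{V}$ ($Z{\left(a,V \right)} = 4 - \frac{\left(-2\right) a}{V} = 4 - - \frac{2 a}{V} = 4 + \frac{2 a}{V}$)
$\left(-13820 + Z{\left(8,-49 \right)}\right) + 5770 = \left(-13820 + \left(4 + 2 \cdot 8 \frac{1}{-49}\right)\right) + 5770 = \left(-13820 + \left(4 + 2 \cdot 8 \left(- \frac{1}{49}\right)\right)\right) + 5770 = \left(-13820 + \left(4 - \frac{16}{49}\right)\right) + 5770 = \left(-13820 + \frac{180}{49}\right) + 5770 = - \frac{677000}{49} + 5770 = - \frac{394270}{49}$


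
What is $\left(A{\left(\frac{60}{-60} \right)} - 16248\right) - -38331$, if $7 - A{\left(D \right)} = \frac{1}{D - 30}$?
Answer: $\frac{684791}{31} \approx 22090.0$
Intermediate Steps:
$A{\left(D \right)} = 7 - \frac{1}{-30 + D}$ ($A{\left(D \right)} = 7 - \frac{1}{D - 30} = 7 - \frac{1}{-30 + D}$)
$\left(A{\left(\frac{60}{-60} \right)} - 16248\right) - -38331 = \left(\frac{-211 + 7 \frac{60}{-60}}{-30 + \frac{60}{-60}} - 16248\right) - -38331 = \left(\frac{-211 + 7 \cdot 60 \left(- \frac{1}{60}\right)}{-30 + 60 \left(- \frac{1}{60}\right)} - 16248\right) + 38331 = \left(\frac{-211 + 7 \left(-1\right)}{-30 - 1} - 16248\right) + 38331 = \left(\frac{-211 - 7}{-31} - 16248\right) + 38331 = \left(\left(- \frac{1}{31}\right) \left(-218\right) - 16248\right) + 38331 = \left(\frac{218}{31} - 16248\right) + 38331 = - \frac{503470}{31} + 38331 = \frac{684791}{31}$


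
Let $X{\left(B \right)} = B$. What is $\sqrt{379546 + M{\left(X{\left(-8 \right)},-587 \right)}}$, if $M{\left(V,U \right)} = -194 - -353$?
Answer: $\sqrt{379705} \approx 616.2$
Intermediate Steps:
$M{\left(V,U \right)} = 159$ ($M{\left(V,U \right)} = -194 + 353 = 159$)
$\sqrt{379546 + M{\left(X{\left(-8 \right)},-587 \right)}} = \sqrt{379546 + 159} = \sqrt{379705}$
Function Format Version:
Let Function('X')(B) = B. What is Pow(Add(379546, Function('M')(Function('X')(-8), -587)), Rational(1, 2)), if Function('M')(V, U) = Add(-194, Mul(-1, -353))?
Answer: Pow(379705, Rational(1, 2)) ≈ 616.20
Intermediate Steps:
Function('M')(V, U) = 159 (Function('M')(V, U) = Add(-194, 353) = 159)
Pow(Add(379546, Function('M')(Function('X')(-8), -587)), Rational(1, 2)) = Pow(Add(379546, 159), Rational(1, 2)) = Pow(379705, Rational(1, 2))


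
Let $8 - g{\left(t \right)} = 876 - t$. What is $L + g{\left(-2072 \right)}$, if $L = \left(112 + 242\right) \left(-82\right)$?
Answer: $-31968$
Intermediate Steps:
$g{\left(t \right)} = -868 + t$ ($g{\left(t \right)} = 8 - \left(876 - t\right) = 8 + \left(-876 + t\right) = -868 + t$)
$L = -29028$ ($L = 354 \left(-82\right) = -29028$)
$L + g{\left(-2072 \right)} = -29028 - 2940 = -31968$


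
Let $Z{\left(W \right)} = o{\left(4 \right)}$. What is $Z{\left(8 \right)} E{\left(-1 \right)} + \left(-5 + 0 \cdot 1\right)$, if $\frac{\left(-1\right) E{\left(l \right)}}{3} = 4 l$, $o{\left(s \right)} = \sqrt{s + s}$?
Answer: $-5 + 24 \sqrt{2} \approx 28.941$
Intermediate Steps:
$o{\left(s \right)} = \sqrt{2} \sqrt{s}$ ($o{\left(s \right)} = \sqrt{2 s} = \sqrt{2} \sqrt{s}$)
$E{\left(l \right)} = - 12 l$ ($E{\left(l \right)} = - 3 \cdot 4 l = - 12 l$)
$Z{\left(W \right)} = 2 \sqrt{2}$ ($Z{\left(W \right)} = \sqrt{2} \sqrt{4} = \sqrt{2} \cdot 2 = 2 \sqrt{2}$)
$Z{\left(8 \right)} E{\left(-1 \right)} + \left(-5 + 0 \cdot 1\right) = 2 \sqrt{2} \left(\left(-12\right) \left(-1\right)\right) + \left(-5 + 0 \cdot 1\right) = 2 \sqrt{2} \cdot 12 + \left(-5 + 0\right) = 24 \sqrt{2} - 5 = -5 + 24 \sqrt{2}$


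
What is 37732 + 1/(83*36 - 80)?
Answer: 109724657/2908 ≈ 37732.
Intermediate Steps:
37732 + 1/(83*36 - 80) = 37732 + 1/(2988 - 80) = 37732 + 1/2908 = 109724657/2908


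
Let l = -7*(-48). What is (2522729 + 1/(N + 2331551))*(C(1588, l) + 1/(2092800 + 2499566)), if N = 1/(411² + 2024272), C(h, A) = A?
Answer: 19905273121278772577049995713/23483253354251285904 ≈ 8.4764e+8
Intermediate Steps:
l = 336
N = 1/2193193 (N = 1/(168921 + 2024272) = 1/2193193 ≈ 4.5596e-7)
(2522729 + 1/(N + 2331551))*(C(1588, l) + 1/(2092800 + 2499566)) = (2522729 + 1/(1/2193193 + 2331551))*(336 + 1/(2092800 + 2499566)) = (2522729 + 1/(5113541332344/2193193))*(336 + 1/4592366) = (2522729 + 2193193/5113541332344)*(336 + 1/4592366) = (12900079011805039969/5113541332344)*(1543034977/4592366) = 19905273121278772577049995713/23483253354251285904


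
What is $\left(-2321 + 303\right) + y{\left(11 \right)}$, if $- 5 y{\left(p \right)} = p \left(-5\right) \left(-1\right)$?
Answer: $-2029$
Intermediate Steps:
$y{\left(p \right)} = - p$ ($y{\left(p \right)} = - \frac{p \left(-5\right) \left(-1\right)}{5} = - \frac{- 5 p \left(-1\right)}{5} = - \frac{5 p}{5} = - p$)
$\left(-2321 + 303\right) + y{\left(11 \right)} = \left(-2321 + 303\right) - 11 = -2018 - 11 = -2029$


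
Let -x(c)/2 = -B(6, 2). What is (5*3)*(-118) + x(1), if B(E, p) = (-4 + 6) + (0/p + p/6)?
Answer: -5296/3 ≈ -1765.3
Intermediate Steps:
B(E, p) = 2 + p/6 (B(E, p) = 2 + (0 + p*(1/6)) = 2 + (0 + p/6) = 2 + p/6)
x(c) = 14/3 (x(c) = -(-2)*(2 + (1/6)*2) = -(-2)*(2 + 1/3) = -(-2)*7/3 = -2*(-7/3) = 14/3)
(5*3)*(-118) + x(1) = (5*3)*(-118) + 14/3 = 15*(-118) + 14/3 = -1770 + 14/3 = -5296/3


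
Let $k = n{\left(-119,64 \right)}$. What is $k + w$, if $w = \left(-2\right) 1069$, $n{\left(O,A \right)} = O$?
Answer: $-2257$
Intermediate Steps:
$k = -119$
$w = -2138$
$k + w = -119 - 2138 = -2257$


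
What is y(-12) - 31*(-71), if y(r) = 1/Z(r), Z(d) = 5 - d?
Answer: 37418/17 ≈ 2201.1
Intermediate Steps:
y(r) = 1/(5 - r)
y(-12) - 31*(-71) = -1/(-5 - 12) - 31*(-71) = -1/(-17) + 2201 = -1*(-1/17) + 2201 = 1/17 + 2201 = 37418/17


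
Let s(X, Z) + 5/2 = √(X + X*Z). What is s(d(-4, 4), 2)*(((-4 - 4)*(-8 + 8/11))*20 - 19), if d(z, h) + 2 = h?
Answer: -62955/22 + 12591*√6/11 ≈ -57.816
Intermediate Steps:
d(z, h) = -2 + h
s(X, Z) = -5/2 + √(X + X*Z)
s(d(-4, 4), 2)*(((-4 - 4)*(-8 + 8/11))*20 - 19) = (-5/2 + √((-2 + 4)*(1 + 2)))*(((-4 - 4)*(-8 + 8/11))*20 - 19) = (-5/2 + √(2*3))*(-8*(-8 + 8*(1/11))*20 - 19) = (-5/2 + √6)*(-8*(-8 + 8/11)*20 - 19) = (-5/2 + √6)*(-8*(-80/11)*20 - 19) = (-5/2 + √6)*((640/11)*20 - 19) = (-5/2 + √6)*(12800/11 - 19) = (-5/2 + √6)*(12591/11) = -62955/22 + 12591*√6/11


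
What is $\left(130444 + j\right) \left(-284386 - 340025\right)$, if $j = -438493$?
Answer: $192349184139$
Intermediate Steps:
$\left(130444 + j\right) \left(-284386 - 340025\right) = \left(130444 - 438493\right) \left(-284386 - 340025\right) = \left(-308049\right) \left(-624411\right) = 192349184139$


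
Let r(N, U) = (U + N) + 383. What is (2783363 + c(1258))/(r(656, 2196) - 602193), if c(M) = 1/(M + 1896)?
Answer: -8778726903/1889113532 ≈ -4.6470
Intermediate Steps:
c(M) = 1/(1896 + M)
r(N, U) = 383 + N + U (r(N, U) = (N + U) + 383 = 383 + N + U)
(2783363 + c(1258))/(r(656, 2196) - 602193) = (2783363 + 1/(1896 + 1258))/((383 + 656 + 2196) - 602193) = (2783363 + 1/3154)/(3235 - 602193) = (2783363 + 1/3154)/(-598958) = (8778726903/3154)*(-1/598958) = -8778726903/1889113532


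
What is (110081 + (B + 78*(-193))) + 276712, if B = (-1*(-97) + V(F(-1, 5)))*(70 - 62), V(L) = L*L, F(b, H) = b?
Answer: 372523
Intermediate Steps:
V(L) = L²
B = 784 (B = (-1*(-97) + (-1)²)*(70 - 62) = (97 + 1)*8 = 98*8 = 784)
(110081 + (B + 78*(-193))) + 276712 = (110081 + (784 + 78*(-193))) + 276712 = (110081 + (784 - 15054)) + 276712 = (110081 - 14270) + 276712 = 95811 + 276712 = 372523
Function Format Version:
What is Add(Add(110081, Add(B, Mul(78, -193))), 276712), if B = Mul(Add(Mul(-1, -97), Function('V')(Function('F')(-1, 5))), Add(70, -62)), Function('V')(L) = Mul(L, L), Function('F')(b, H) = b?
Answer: 372523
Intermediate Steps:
Function('V')(L) = Pow(L, 2)
B = 784 (B = Mul(Add(Mul(-1, -97), Pow(-1, 2)), Add(70, -62)) = Mul(Add(97, 1), 8) = Mul(98, 8) = 784)
Add(Add(110081, Add(B, Mul(78, -193))), 276712) = Add(Add(110081, Add(784, Mul(78, -193))), 276712) = Add(Add(110081, Add(784, -15054)), 276712) = Add(Add(110081, -14270), 276712) = Add(95811, 276712) = 372523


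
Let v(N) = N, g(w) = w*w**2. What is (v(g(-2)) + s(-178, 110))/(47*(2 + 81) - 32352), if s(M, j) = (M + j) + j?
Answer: -34/28451 ≈ -0.0011950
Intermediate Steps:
s(M, j) = M + 2*j
g(w) = w**3
(v(g(-2)) + s(-178, 110))/(47*(2 + 81) - 32352) = ((-2)**3 + (-178 + 2*110))/(47*(2 + 81) - 32352) = (-8 + (-178 + 220))/(47*83 - 32352) = (-8 + 42)/(3901 - 32352) = 34/(-28451) = 34*(-1/28451) = -34/28451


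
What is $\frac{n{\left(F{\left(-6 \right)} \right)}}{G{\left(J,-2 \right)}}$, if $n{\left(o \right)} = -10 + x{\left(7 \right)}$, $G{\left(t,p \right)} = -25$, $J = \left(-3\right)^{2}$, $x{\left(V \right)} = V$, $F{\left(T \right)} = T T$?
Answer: $\frac{3}{25} \approx 0.12$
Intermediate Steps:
$F{\left(T \right)} = T^{2}$
$J = 9$
$n{\left(o \right)} = -3$ ($n{\left(o \right)} = -10 + 7 = -3$)
$\frac{n{\left(F{\left(-6 \right)} \right)}}{G{\left(J,-2 \right)}} = - \frac{3}{-25} = \left(-3\right) \left(- \frac{1}{25}\right) = \frac{3}{25}$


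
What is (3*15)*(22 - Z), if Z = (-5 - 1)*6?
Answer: 2610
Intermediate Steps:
Z = -36 (Z = -6*6 = -36)
(3*15)*(22 - Z) = (3*15)*(22 - 1*(-36)) = 45*(22 + 36) = 45*58 = 2610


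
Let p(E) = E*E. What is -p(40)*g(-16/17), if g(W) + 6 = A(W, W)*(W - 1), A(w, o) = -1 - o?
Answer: 2721600/289 ≈ 9417.3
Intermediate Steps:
p(E) = E**2
g(W) = -6 + (-1 + W)*(-1 - W) (g(W) = -6 + (-1 - W)*(W - 1) = -6 + (-1 - W)*(-1 + W) = -6 + (-1 + W)*(-1 - W))
-p(40)*g(-16/17) = -40**2*(-5 - (-16/17)**2) = -1600*(-5 - (-16*1/17)**2) = -1600*(-5 - (-16/17)**2) = -1600*(-5 - 1*256/289) = -1600*(-5 - 256/289) = -1600*(-1701)/289 = -1*(-2721600/289) = 2721600/289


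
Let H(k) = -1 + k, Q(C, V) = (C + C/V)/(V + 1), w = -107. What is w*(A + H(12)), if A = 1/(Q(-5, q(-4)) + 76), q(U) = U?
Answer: -364121/309 ≈ -1178.4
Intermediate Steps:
Q(C, V) = (C + C/V)/(1 + V)
A = 4/309 (A = 1/(-5/(-4) + 76) = 1/(-5*(-¼) + 76) = 1/(5/4 + 76) = 1/(309/4) = 4/309 ≈ 0.012945)
w*(A + H(12)) = -107*(4/309 + (-1 + 12)) = -107*(4/309 + 11) = -107*3403/309 = -364121/309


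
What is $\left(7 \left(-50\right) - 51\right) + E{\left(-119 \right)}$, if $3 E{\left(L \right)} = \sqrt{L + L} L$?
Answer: $-401 - \frac{119 i \sqrt{238}}{3} \approx -401.0 - 611.95 i$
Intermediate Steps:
$E{\left(L \right)} = \frac{\sqrt{2} L^{\frac{3}{2}}}{3}$ ($E{\left(L \right)} = \frac{\sqrt{L + L} L}{3} = \frac{\sqrt{2 L} L}{3} = \frac{\sqrt{2} \sqrt{L} L}{3} = \frac{\sqrt{2} L^{\frac{3}{2}}}{3}$)
$\left(7 \left(-50\right) - 51\right) + E{\left(-119 \right)} = \left(7 \left(-50\right) - 51\right) + \frac{\sqrt{2} \left(-119\right)^{\frac{3}{2}}}{3} = \left(-350 - 51\right) + \frac{\sqrt{2} \left(- 119 i \sqrt{119}\right)}{3} = -401 - \frac{119 i \sqrt{238}}{3}$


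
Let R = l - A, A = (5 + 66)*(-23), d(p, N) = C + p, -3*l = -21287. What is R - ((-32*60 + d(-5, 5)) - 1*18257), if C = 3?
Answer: 86723/3 ≈ 28908.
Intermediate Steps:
l = 21287/3 (l = -1/3*(-21287) = 21287/3 ≈ 7095.7)
d(p, N) = 3 + p
A = -1633 (A = 71*(-23) = -1633)
R = 26186/3 (R = 21287/3 - 1*(-1633) = 21287/3 + 1633 = 26186/3 ≈ 8728.7)
R - ((-32*60 + d(-5, 5)) - 1*18257) = 26186/3 - ((-32*60 + (3 - 5)) - 1*18257) = 26186/3 - ((-1920 - 2) - 18257) = 26186/3 - (-1922 - 18257) = 26186/3 - 1*(-20179) = 26186/3 + 20179 = 86723/3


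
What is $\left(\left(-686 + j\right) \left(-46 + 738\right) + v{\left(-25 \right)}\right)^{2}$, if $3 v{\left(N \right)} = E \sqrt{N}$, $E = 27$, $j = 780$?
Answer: $4231240279 + 5854320 i \approx 4.2312 \cdot 10^{9} + 5.8543 \cdot 10^{6} i$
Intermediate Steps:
$v{\left(N \right)} = 9 \sqrt{N}$ ($v{\left(N \right)} = \frac{27 \sqrt{N}}{3} = 9 \sqrt{N}$)
$\left(\left(-686 + j\right) \left(-46 + 738\right) + v{\left(-25 \right)}\right)^{2} = \left(\left(-686 + 780\right) \left(-46 + 738\right) + 9 \sqrt{-25}\right)^{2} = \left(94 \cdot 692 + 9 \cdot 5 i\right)^{2} = \left(65048 + 45 i\right)^{2}$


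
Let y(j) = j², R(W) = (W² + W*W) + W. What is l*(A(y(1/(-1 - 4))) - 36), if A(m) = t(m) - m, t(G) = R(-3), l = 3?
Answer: -1578/25 ≈ -63.120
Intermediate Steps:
R(W) = W + 2*W² (R(W) = (W² + W²) + W = 2*W² + W = W + 2*W²)
t(G) = 15 (t(G) = -3*(1 + 2*(-3)) = -3*(1 - 6) = -3*(-5) = 15)
A(m) = 15 - m
l*(A(y(1/(-1 - 4))) - 36) = 3*((15 - (1/(-1 - 4))²) - 36) = 3*((15 - (1/(-5))²) - 36) = 3*((15 - (-⅕)²) - 36) = 3*((15 - 1*1/25) - 36) = 3*((15 - 1/25) - 36) = 3*(374/25 - 36) = 3*(-526/25) = -1578/25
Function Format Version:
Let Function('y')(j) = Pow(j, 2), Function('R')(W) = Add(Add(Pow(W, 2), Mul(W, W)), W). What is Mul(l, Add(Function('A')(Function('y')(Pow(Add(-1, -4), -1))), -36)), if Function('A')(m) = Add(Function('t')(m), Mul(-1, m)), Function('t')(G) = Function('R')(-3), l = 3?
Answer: Rational(-1578, 25) ≈ -63.120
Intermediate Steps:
Function('R')(W) = Add(W, Mul(2, Pow(W, 2))) (Function('R')(W) = Add(Add(Pow(W, 2), Pow(W, 2)), W) = Add(Mul(2, Pow(W, 2)), W) = Add(W, Mul(2, Pow(W, 2))))
Function('t')(G) = 15 (Function('t')(G) = Mul(-3, Add(1, Mul(2, -3))) = Mul(-3, Add(1, -6)) = Mul(-3, -5) = 15)
Function('A')(m) = Add(15, Mul(-1, m))
Mul(l, Add(Function('A')(Function('y')(Pow(Add(-1, -4), -1))), -36)) = Mul(3, Add(Add(15, Mul(-1, Pow(Pow(Add(-1, -4), -1), 2))), -36)) = Mul(3, Add(Add(15, Mul(-1, Pow(Pow(-5, -1), 2))), -36)) = Mul(3, Add(Add(15, Mul(-1, Pow(Rational(-1, 5), 2))), -36)) = Mul(3, Add(Add(15, Mul(-1, Rational(1, 25))), -36)) = Mul(3, Add(Add(15, Rational(-1, 25)), -36)) = Mul(3, Add(Rational(374, 25), -36)) = Mul(3, Rational(-526, 25)) = Rational(-1578, 25)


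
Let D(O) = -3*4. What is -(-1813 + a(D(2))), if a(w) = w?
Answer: 1825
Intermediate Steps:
D(O) = -12
-(-1813 + a(D(2))) = -(-1813 - 12) = -1*(-1825) = 1825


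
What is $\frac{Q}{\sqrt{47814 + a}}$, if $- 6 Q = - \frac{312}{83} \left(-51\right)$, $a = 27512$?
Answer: $- \frac{1326 \sqrt{75326}}{3126029} \approx -0.11642$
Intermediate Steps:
$Q = - \frac{2652}{83}$ ($Q = - \frac{- \frac{312}{83} \left(-51\right)}{6} = - \frac{\left(-312\right) \frac{1}{83} \left(-51\right)}{6} = - \frac{\left(- \frac{312}{83}\right) \left(-51\right)}{6} = \left(- \frac{1}{6}\right) \frac{15912}{83} = - \frac{2652}{83} \approx -31.952$)
$\frac{Q}{\sqrt{47814 + a}} = - \frac{2652}{83 \sqrt{47814 + 27512}} = - \frac{2652}{83 \sqrt{75326}} = - \frac{2652 \frac{\sqrt{75326}}{75326}}{83} = - \frac{1326 \sqrt{75326}}{3126029}$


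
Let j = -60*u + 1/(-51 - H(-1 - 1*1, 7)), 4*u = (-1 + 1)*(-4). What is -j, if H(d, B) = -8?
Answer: 1/43 ≈ 0.023256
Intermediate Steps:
u = 0 (u = ((-1 + 1)*(-4))/4 = (0*(-4))/4 = (1/4)*0 = 0)
j = -1/43 (j = -60*0 + 1/(-51 - 1*(-8)) = 0 + 1/(-51 + 8) = 0 + 1/(-43) = 0 - 1/43 = -1/43 ≈ -0.023256)
-j = -1*(-1/43) = 1/43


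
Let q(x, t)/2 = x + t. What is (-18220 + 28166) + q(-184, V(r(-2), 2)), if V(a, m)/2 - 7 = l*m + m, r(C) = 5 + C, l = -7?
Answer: 9558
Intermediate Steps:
V(a, m) = 14 - 12*m (V(a, m) = 14 + 2*(-7*m + m) = 14 + 2*(-6*m) = 14 - 12*m)
q(x, t) = 2*t + 2*x (q(x, t) = 2*(x + t) = 2*(t + x) = 2*t + 2*x)
(-18220 + 28166) + q(-184, V(r(-2), 2)) = (-18220 + 28166) + (2*(14 - 12*2) + 2*(-184)) = 9946 + (2*(14 - 24) - 368) = 9946 + (2*(-10) - 368) = 9946 + (-20 - 368) = 9946 - 388 = 9558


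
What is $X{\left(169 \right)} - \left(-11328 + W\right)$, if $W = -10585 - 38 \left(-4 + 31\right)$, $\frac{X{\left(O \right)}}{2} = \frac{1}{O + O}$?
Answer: $\frac{3876692}{169} \approx 22939.0$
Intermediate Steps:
$X{\left(O \right)} = \frac{1}{O}$ ($X{\left(O \right)} = \frac{2}{O + O} = \frac{2}{2 O} = 2 \frac{1}{2 O} = \frac{1}{O}$)
$W = -11611$ ($W = -10585 - 38 \cdot 27 = -10585 - 1026 = -11611$)
$X{\left(169 \right)} - \left(-11328 + W\right) = \frac{1}{169} - \left(-11328 - 11611\right) = \frac{1}{169} - -22939 = \frac{1}{169} + 22939 = \frac{3876692}{169}$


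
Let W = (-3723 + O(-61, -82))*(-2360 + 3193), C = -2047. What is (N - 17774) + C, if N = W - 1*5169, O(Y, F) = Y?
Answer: -3177062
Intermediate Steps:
W = -3152072 (W = (-3723 - 61)*(-2360 + 3193) = -3784*833 = -3152072)
N = -3157241 (N = -3152072 - 1*5169 = -3152072 - 5169 = -3157241)
(N - 17774) + C = (-3157241 - 17774) - 2047 = -3175015 - 2047 = -3177062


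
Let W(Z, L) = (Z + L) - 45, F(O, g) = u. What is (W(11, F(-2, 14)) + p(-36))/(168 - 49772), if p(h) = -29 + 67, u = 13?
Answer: -17/49604 ≈ -0.00034271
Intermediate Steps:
p(h) = 38
F(O, g) = 13
W(Z, L) = -45 + L + Z (W(Z, L) = (L + Z) - 45 = -45 + L + Z)
(W(11, F(-2, 14)) + p(-36))/(168 - 49772) = ((-45 + 13 + 11) + 38)/(168 - 49772) = (-21 + 38)/(-49604) = 17*(-1/49604) = -17/49604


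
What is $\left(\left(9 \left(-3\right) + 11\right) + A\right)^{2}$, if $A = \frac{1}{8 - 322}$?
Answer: $\frac{25250625}{98596} \approx 256.1$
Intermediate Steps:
$A = - \frac{1}{314}$ ($A = \frac{1}{-314} = - \frac{1}{314} \approx -0.0031847$)
$\left(\left(9 \left(-3\right) + 11\right) + A\right)^{2} = \left(\left(9 \left(-3\right) + 11\right) - \frac{1}{314}\right)^{2} = \left(\left(-27 + 11\right) - \frac{1}{314}\right)^{2} = \left(-16 - \frac{1}{314}\right)^{2} = \left(- \frac{5025}{314}\right)^{2} = \frac{25250625}{98596}$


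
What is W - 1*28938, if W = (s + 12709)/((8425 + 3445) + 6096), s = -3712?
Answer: -519891111/17966 ≈ -28938.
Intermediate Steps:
W = 8997/17966 (W = (-3712 + 12709)/((8425 + 3445) + 6096) = 8997/(11870 + 6096) = 8997/17966 ≈ 0.50078)
W - 1*28938 = 8997/17966 - 1*28938 = 8997/17966 - 28938 = -519891111/17966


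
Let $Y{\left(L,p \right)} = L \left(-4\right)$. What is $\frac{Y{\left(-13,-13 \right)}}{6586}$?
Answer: $\frac{26}{3293} \approx 0.0078955$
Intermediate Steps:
$Y{\left(L,p \right)} = - 4 L$
$\frac{Y{\left(-13,-13 \right)}}{6586} = \frac{\left(-4\right) \left(-13\right)}{6586} = 52 \cdot \frac{1}{6586} = \frac{26}{3293}$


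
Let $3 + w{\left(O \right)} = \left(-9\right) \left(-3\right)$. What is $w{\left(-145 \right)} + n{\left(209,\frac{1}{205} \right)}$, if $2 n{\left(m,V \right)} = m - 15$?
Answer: $121$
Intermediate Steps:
$w{\left(O \right)} = 24$ ($w{\left(O \right)} = -3 - -27 = -3 + 27 = 24$)
$n{\left(m,V \right)} = - \frac{15}{2} + \frac{m}{2}$ ($n{\left(m,V \right)} = \frac{m - 15}{2} = \frac{-15 + m}{2} = - \frac{15}{2} + \frac{m}{2}$)
$w{\left(-145 \right)} + n{\left(209,\frac{1}{205} \right)} = 24 + \left(- \frac{15}{2} + \frac{1}{2} \cdot 209\right) = 24 + \left(- \frac{15}{2} + \frac{209}{2}\right) = 24 + 97 = 121$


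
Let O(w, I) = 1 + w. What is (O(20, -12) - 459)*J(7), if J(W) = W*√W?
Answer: -3066*√7 ≈ -8111.9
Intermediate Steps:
J(W) = W^(3/2)
(O(20, -12) - 459)*J(7) = ((1 + 20) - 459)*7^(3/2) = (21 - 459)*(7*√7) = -3066*√7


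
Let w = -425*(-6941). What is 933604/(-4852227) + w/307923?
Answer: 425037199651/45276130137 ≈ 9.3877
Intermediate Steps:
w = 2949925
933604/(-4852227) + w/307923 = 933604/(-4852227) + 2949925/307923 = 933604*(-1/4852227) + 2949925*(1/307923) = -933604/4852227 + 268175/27993 = 425037199651/45276130137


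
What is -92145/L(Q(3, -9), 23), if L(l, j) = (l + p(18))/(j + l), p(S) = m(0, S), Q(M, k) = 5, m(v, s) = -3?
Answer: -1290030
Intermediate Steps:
p(S) = -3
L(l, j) = (-3 + l)/(j + l) (L(l, j) = (l - 3)/(j + l) = (-3 + l)/(j + l))
-92145/L(Q(3, -9), 23) = -92145*(23 + 5)/(-3 + 5) = -92145/(2/28) = -92145/((1/28)*2) = -92145/1/14 = -92145*14 = -1290030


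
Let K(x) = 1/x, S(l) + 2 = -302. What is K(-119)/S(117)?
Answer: 1/36176 ≈ 2.7643e-5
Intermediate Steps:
S(l) = -304 (S(l) = -2 - 302 = -304)
K(-119)/S(117) = 1/(-119*(-304)) = -1/119*(-1/304) = 1/36176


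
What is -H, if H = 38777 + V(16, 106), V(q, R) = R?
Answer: -38883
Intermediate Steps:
H = 38883 (H = 38777 + 106 = 38883)
-H = -1*38883 = -38883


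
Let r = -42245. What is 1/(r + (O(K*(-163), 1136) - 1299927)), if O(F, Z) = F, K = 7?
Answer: -1/1343313 ≈ -7.4443e-7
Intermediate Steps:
1/(r + (O(K*(-163), 1136) - 1299927)) = 1/(-42245 + (7*(-163) - 1299927)) = 1/(-42245 + (-1141 - 1299927)) = 1/(-42245 - 1301068) = 1/(-1343313) = -1/1343313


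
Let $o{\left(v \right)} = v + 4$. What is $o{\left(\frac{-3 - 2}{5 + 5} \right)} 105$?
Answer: $\frac{735}{2} \approx 367.5$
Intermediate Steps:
$o{\left(v \right)} = 4 + v$
$o{\left(\frac{-3 - 2}{5 + 5} \right)} 105 = \left(4 + \frac{-3 - 2}{5 + 5}\right) 105 = \left(4 - \frac{5}{10}\right) 105 = \left(4 - \frac{1}{2}\right) 105 = \frac{7}{2} \cdot 105 = \frac{735}{2}$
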